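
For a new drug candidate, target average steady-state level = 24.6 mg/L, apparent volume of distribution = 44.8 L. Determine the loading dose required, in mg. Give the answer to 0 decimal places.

1102 mg

LD = Css × Vd = 24.6 × 44.8 = 1102 mg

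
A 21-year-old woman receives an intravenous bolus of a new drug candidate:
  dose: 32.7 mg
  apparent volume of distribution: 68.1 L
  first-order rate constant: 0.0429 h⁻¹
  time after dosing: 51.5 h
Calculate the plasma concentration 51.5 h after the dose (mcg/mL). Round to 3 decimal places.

C₀ = Dose / Vd = 32.70 / 68.1 = 0.4802 mg/L
C = C₀ · e^(−k·t) = 0.4802 × e^(−0.04290 × 51.5)
  = 0.4802 × 0.1098 = 0.05273 mg/L
(0.05273 mg/L = 0.05273 mcg/mL)

0.053 mcg/mL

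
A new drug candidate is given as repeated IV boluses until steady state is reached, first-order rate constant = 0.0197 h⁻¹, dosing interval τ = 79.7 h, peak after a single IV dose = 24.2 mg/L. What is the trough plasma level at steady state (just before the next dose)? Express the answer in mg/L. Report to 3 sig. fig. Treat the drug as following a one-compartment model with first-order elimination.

e^(−kτ) = e^(−0.01970 × 79.7) = 0.2080
Accumulation ratio R = 1 / (1 − e^(−kτ)) = 1 / (1 − 0.2080) = 1.263
Steady-state trough = C₀ × R × e^(−kτ) = 24.2 × 1.263 × 0.2080 = 6.357 mg/L

6.36 mg/L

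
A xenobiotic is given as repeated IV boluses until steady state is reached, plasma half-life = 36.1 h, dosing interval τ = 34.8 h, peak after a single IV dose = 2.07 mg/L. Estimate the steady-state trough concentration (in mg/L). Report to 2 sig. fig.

2.2 mg/L

k = ln2 / t½ = 0.693147 / 36.1 = 0.01920 h⁻¹
e^(−kτ) = e^(−0.01920 × 34.8) = 0.5127
Accumulation ratio R = 1 / (1 − e^(−kτ)) = 1 / (1 − 0.5127) = 2.052
Steady-state trough = C₀ × R × e^(−kτ) = 2.07 × 2.052 × 0.5127 = 2.178 mg/L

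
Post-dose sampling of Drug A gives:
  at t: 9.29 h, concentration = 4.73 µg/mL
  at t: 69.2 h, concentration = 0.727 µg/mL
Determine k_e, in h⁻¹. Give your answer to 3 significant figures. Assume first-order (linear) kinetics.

k = ln(C₁/C₂) / (t₂ − t₁) = ln(4.73/0.727) / (69.2 − 9.29)
  = 1.873 / 59.91 = 0.03126 h⁻¹

0.0313 h⁻¹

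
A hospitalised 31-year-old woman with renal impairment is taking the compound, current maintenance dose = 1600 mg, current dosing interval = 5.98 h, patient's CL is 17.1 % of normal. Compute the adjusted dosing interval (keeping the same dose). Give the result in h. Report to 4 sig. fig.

34.97 h

To keep the same average steady-state level, dosing rate must scale with clearance.
CL ratio = 17.1 / 100 = 0.1710
New interval (same dose) = 5.98 / 0.1710 = 34.97 h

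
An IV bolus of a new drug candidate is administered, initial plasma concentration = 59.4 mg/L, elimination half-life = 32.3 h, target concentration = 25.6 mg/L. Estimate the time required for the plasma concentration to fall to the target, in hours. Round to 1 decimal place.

39.2 h

k = ln2 / t½ = 0.693147 / 32.3 = 0.02146 h⁻¹
t = ln(C₀ / C) / k = ln(59.40 / 25.6) / 0.02146
  = ln(2.320) / 0.02146 = 0.8416 / 0.02146 = 39.22 h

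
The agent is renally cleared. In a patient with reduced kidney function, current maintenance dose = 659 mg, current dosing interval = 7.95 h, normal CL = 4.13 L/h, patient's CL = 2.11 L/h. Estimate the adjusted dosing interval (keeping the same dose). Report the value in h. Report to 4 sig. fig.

To keep the same average steady-state level, dosing rate must scale with clearance.
CL ratio = 2.11 / 4.13 = 0.5109
New interval (same dose) = 7.95 / 0.5109 = 15.56 h

15.56 h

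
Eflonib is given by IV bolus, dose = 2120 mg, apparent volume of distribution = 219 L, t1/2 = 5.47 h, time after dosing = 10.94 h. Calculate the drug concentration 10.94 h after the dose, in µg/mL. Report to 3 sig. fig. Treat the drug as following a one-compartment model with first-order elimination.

2.42 µg/mL

C₀ = Dose / Vd = 2120 / 219 = 9.680 mg/L
k = ln2 / t½ = 0.693147 / 5.47 = 0.1267 h⁻¹
t / t½ = 10.94 / 5.47 = 2 half-lives
C = C₀ × (1/2)^2 = 9.680 × 0.2500 = 2.420 mg/L
(2.420 mg/L = 2.420 µg/mL)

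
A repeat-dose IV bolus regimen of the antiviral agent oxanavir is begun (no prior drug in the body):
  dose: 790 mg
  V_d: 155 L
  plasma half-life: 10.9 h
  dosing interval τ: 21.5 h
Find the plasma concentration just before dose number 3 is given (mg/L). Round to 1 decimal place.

1.6 mg/L

C₀ per dose = Dose / Vd = 790 / 155 = 5.097 mg/L
k = ln2 / t½ = 0.693147 / 10.9 = 0.06359 h⁻¹
Fraction remaining after one interval: r = e^(−kτ) = e^(−0.06359 × 21.5) = 0.2548
Before dose 3, 2 doses have been given (aged 1τ, 2τ).
C_trough = C₀ × (r + r²) = 5.097 × (0.2548 + 0.06492) = 1.630 mg/L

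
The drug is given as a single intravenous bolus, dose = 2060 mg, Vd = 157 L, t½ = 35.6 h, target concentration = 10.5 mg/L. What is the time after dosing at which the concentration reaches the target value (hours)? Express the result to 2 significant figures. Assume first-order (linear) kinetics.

11 h

C₀ = Dose / Vd = 2060 / 157 = 13.12 mg/L
k = ln2 / t½ = 0.693147 / 35.6 = 0.01947 h⁻¹
t = ln(C₀ / C) / k = ln(13.12 / 10.5) / 0.01947
  = ln(1.250) / 0.01947 = 0.2231 / 0.01947 = 11.46 h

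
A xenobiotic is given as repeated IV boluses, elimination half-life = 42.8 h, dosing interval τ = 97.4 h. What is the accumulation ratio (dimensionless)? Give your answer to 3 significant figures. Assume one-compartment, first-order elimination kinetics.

k = ln2 / t½ = 0.693147 / 42.8 = 0.01620 h⁻¹
e^(−kτ) = e^(−0.01620 × 97.4) = 0.2064
Accumulation ratio R = 1 / (1 − e^(−kτ)) = 1 / (1 − 0.2064) = 1.260

1.26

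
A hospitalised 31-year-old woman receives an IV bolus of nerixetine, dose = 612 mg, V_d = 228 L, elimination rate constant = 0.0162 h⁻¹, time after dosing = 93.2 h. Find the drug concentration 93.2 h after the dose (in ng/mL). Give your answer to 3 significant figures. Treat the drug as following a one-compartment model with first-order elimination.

C₀ = Dose / Vd = 612.0 / 228 = 2.684 mg/L
C = C₀ · e^(−k·t) = 2.684 × e^(−0.01620 × 93.2)
  = 2.684 × 0.2209 = 0.5929 mg/L
Convert: 0.5929 mg/L × 1000 = 592.9 ng/mL

593 ng/mL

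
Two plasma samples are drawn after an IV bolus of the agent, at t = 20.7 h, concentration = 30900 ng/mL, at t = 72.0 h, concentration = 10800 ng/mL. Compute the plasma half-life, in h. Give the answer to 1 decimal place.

33.8 h

k = ln(C₁/C₂) / (t₂ − t₁) = ln(30900/10800) / (72.0 − 20.7)
  = 1.051 / 51.30 = 0.02049 h⁻¹
t½ = ln2 / k = 0.693147 / 0.02049 = 33.83 h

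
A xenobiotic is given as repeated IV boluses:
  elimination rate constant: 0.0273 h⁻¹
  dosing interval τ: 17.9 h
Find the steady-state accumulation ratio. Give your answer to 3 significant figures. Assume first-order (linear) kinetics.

e^(−kτ) = e^(−0.02730 × 17.9) = 0.6134
Accumulation ratio R = 1 / (1 − e^(−kτ)) = 1 / (1 − 0.6134) = 2.587

2.59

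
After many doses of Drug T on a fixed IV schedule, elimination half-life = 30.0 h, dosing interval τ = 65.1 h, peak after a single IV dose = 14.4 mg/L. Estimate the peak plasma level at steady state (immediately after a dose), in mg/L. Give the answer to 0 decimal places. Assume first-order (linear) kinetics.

19 mg/L

k = ln2 / t½ = 0.693147 / 30.0 = 0.02310 h⁻¹
e^(−kτ) = e^(−0.02310 × 65.1) = 0.2223
Accumulation ratio R = 1 / (1 − e^(−kτ)) = 1 / (1 − 0.2223) = 1.286
Steady-state peak = C₀ × R = 14.4 × 1.286 = 18.52 mg/L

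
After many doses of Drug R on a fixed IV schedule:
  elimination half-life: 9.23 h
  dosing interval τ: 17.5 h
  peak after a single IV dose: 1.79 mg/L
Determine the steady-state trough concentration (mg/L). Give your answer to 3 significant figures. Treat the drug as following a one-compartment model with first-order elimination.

k = ln2 / t½ = 0.693147 / 9.23 = 0.07510 h⁻¹
e^(−kτ) = e^(−0.07510 × 17.5) = 0.2687
Accumulation ratio R = 1 / (1 − e^(−kτ)) = 1 / (1 − 0.2687) = 1.367
Steady-state trough = C₀ × R × e^(−kτ) = 1.79 × 1.367 × 0.2687 = 0.6575 mg/L

0.658 mg/L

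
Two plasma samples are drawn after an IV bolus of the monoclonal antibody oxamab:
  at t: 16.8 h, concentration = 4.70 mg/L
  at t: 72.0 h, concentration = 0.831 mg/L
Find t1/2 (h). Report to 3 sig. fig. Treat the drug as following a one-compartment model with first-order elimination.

k = ln(C₁/C₂) / (t₂ − t₁) = ln(4.70/0.831) / (72.0 − 16.8)
  = 1.733 / 55.20 = 0.03139 h⁻¹
t½ = ln2 / k = 0.693147 / 0.03139 = 22.08 h

22.1 h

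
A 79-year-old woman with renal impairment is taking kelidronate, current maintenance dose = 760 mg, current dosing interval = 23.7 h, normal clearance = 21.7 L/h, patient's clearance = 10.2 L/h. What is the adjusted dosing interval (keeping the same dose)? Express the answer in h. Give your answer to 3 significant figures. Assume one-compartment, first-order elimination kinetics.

To keep the same average steady-state level, dosing rate must scale with clearance.
CL ratio = 10.2 / 21.7 = 0.4700
New interval (same dose) = 23.7 / 0.4700 = 50.43 h

50.4 h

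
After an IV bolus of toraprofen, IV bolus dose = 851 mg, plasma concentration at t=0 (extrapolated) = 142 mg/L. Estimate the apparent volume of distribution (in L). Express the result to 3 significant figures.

5.99 L

Vd = Dose / C₀ = 851.0 / 142 = 5.993 L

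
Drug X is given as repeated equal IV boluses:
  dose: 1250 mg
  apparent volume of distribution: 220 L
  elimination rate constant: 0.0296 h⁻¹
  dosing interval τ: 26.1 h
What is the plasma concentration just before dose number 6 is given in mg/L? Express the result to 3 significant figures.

C₀ per dose = Dose / Vd = 1250 / 220 = 5.682 mg/L
Fraction remaining after one interval: r = e^(−kτ) = e^(−0.02960 × 26.1) = 0.4618
Before dose 6, 5 doses have been given (aged 1τ, 2τ, 3τ, 4τ, 5τ).
C_trough = C₀ × (r + r² + … + r^5) = C₀ × r(1−r^5)/(1−r)
        = 5.682 × 0.4618 × (1 − 0.02100) / (1 − 0.4618) = 4.773 mg/L

4.77 mg/L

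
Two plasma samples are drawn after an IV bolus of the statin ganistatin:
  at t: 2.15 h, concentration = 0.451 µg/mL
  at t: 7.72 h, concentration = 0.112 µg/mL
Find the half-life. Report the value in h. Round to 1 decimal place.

2.8 h

k = ln(C₁/C₂) / (t₂ − t₁) = ln(0.451/0.112) / (7.72 − 2.15)
  = 1.393 / 5.570 = 0.2501 h⁻¹
t½ = ln2 / k = 0.693147 / 0.2501 = 2.771 h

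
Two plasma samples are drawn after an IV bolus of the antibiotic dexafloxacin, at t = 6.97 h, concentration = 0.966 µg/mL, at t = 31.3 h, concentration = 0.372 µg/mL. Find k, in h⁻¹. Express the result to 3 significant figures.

0.0392 h⁻¹

k = ln(C₁/C₂) / (t₂ − t₁) = ln(0.966/0.372) / (31.3 − 6.97)
  = 0.9543 / 24.33 = 0.03922 h⁻¹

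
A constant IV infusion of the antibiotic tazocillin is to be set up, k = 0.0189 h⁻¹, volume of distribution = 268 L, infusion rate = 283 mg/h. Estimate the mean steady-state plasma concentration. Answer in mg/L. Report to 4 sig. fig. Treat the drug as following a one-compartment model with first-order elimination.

55.87 mg/L

CL = k × Vd = 0.01890 × 268 = 5.065 L/h
At steady state Css = R₀ / CL = 283 / 5.065 = 55.87 mg/L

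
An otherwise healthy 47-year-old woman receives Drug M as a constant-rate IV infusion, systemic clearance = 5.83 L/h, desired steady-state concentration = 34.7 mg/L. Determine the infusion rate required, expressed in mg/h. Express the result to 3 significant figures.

202 mg/h

At steady state, infusion rate R₀ = Css × CL = 34.7 × 5.830 = 202.3 mg/h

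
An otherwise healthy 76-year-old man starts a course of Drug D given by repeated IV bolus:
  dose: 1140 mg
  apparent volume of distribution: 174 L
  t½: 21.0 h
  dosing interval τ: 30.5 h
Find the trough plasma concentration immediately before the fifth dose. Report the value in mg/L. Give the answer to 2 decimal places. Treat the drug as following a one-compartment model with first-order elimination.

C₀ per dose = Dose / Vd = 1140 / 174 = 6.552 mg/L
k = ln2 / t½ = 0.693147 / 21.0 = 0.03301 h⁻¹
Fraction remaining after one interval: r = e^(−kτ) = e^(−0.03301 × 30.5) = 0.3654
Before dose 5, 4 doses have been given (aged 1τ, 2τ, 3τ, 4τ).
C_trough = C₀ × (r + r² + … + r^4) = C₀ × r(1−r^4)/(1−r)
        = 6.552 × 0.3654 × (1 − 0.01783) / (1 − 0.3654) = 3.705 mg/L

3.71 mg/L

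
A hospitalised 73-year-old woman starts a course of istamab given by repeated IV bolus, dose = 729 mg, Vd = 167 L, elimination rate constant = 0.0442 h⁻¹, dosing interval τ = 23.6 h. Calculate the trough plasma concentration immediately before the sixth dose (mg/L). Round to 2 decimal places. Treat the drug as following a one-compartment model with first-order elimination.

C₀ per dose = Dose / Vd = 729 / 167 = 4.365 mg/L
Fraction remaining after one interval: r = e^(−kτ) = e^(−0.04420 × 23.6) = 0.3524
Before dose 6, 5 doses have been given (aged 1τ, 2τ, 3τ, 4τ, 5τ).
C_trough = C₀ × (r + r² + … + r^5) = C₀ × r(1−r^5)/(1−r)
        = 4.365 × 0.3524 × (1 − 0.005435) / (1 − 0.3524) = 2.362 mg/L

2.36 mg/L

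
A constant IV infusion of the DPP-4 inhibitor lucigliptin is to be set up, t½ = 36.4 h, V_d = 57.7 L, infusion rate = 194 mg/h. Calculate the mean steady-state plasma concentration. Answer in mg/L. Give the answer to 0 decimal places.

177 mg/L

k = ln2 / t½ = 0.693147 / 36.4 = 0.01904 h⁻¹
CL = k × Vd = 0.01904 × 57.7 = 1.099 L/h
At steady state Css = R₀ / CL = 194 / 1.099 = 176.5 mg/L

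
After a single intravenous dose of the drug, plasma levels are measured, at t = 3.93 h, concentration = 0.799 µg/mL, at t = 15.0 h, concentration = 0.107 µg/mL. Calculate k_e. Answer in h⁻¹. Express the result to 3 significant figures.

k = ln(C₁/C₂) / (t₂ − t₁) = ln(0.799/0.107) / (15.0 − 3.93)
  = 2.011 / 11.07 = 0.1817 h⁻¹

0.182 h⁻¹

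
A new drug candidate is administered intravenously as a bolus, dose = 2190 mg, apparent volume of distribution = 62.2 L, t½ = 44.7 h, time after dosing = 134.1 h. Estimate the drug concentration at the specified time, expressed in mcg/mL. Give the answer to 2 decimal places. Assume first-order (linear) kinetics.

4.40 mcg/mL

C₀ = Dose / Vd = 2190 / 62.2 = 35.21 mg/L
k = ln2 / t½ = 0.693147 / 44.7 = 0.01551 h⁻¹
t / t½ = 134.1 / 44.7 = 3 half-lives
C = C₀ × (1/2)^3 = 35.21 × 0.1250 = 4.401 mg/L
(4.401 mg/L = 4.401 mcg/mL)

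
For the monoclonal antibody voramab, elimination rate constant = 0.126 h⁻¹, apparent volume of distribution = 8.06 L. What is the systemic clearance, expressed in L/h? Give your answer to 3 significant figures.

CL = k × Vd = 0.126 × 8.06 = 1.016 L/h

1.02 L/h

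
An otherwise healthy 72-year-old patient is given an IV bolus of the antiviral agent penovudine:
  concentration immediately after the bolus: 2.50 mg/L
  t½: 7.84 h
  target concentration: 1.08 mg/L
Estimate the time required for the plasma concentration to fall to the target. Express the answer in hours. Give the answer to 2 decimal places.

9.49 h

k = ln2 / t½ = 0.693147 / 7.84 = 0.08841 h⁻¹
t = ln(C₀ / C) / k = ln(2.500 / 1.08) / 0.08841
  = ln(2.315) / 0.08841 = 0.8394 / 0.08841 = 9.494 h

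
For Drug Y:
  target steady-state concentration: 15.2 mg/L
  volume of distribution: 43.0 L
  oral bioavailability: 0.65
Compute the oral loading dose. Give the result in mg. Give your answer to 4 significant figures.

LD = Css × Vd / F = 15.2 × 43.0 / 0.65 = 1006 mg

1006 mg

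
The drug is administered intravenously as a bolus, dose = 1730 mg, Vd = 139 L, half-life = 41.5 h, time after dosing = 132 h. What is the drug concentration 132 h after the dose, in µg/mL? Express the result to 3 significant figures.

1.37 µg/mL

C₀ = Dose / Vd = 1730 / 139 = 12.45 mg/L
k = ln2 / t½ = 0.693147 / 41.5 = 0.01670 h⁻¹
C = C₀ · e^(−k·t) = 12.45 × e^(−0.01670 × 132)
  = 12.45 × 0.1103 = 1.373 mg/L
(1.373 mg/L = 1.373 µg/mL)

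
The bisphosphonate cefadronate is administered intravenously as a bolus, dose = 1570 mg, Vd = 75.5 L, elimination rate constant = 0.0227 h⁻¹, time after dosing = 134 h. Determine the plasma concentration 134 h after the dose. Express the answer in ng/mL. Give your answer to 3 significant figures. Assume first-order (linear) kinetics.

993 ng/mL

C₀ = Dose / Vd = 1570 / 75.5 = 20.79 mg/L
C = C₀ · e^(−k·t) = 20.79 × e^(−0.02270 × 134)
  = 20.79 × 0.04775 = 0.9927 mg/L
Convert: 0.9927 mg/L × 1000 = 992.7 ng/mL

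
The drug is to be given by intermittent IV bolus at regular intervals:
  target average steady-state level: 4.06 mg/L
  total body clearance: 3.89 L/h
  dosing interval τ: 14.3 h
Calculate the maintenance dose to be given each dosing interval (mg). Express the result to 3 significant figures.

226 mg

At steady state, Dose/τ = Css × CL.
Dose = Css × CL × τ = 4.06 × 3.890 × 14.3 = 225.8 mg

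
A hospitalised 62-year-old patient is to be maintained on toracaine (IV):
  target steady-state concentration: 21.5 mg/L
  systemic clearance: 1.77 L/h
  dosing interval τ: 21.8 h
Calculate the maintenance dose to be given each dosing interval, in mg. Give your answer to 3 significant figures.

830 mg

At steady state, Dose/τ = Css × CL.
Dose = Css × CL × τ = 21.5 × 1.770 × 21.8 = 829.6 mg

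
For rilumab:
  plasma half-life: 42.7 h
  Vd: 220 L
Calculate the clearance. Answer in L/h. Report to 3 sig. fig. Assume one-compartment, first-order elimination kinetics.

k = ln2 / t½ = 0.693147 / 42.7 = 0.01623 h⁻¹
CL = k × Vd = 0.01623 × 220 = 3.571 L/h

3.57 L/h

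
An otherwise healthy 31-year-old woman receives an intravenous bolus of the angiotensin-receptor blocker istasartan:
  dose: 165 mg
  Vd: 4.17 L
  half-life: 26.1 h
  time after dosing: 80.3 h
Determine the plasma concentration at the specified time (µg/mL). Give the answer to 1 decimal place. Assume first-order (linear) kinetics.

4.7 µg/mL

C₀ = Dose / Vd = 165.0 / 4.17 = 39.57 mg/L
k = ln2 / t½ = 0.693147 / 26.1 = 0.02656 h⁻¹
C = C₀ · e^(−k·t) = 39.57 × e^(−0.02656 × 80.3)
  = 39.57 × 0.1185 = 4.689 mg/L
(4.689 mg/L = 4.689 µg/mL)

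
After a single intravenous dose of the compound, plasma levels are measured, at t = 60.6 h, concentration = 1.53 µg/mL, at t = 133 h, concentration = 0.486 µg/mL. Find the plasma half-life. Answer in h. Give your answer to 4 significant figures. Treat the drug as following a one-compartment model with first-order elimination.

k = ln(C₁/C₂) / (t₂ − t₁) = ln(1.53/0.486) / (133 − 60.6)
  = 1.147 / 72.40 = 0.01584 h⁻¹
t½ = ln2 / k = 0.693147 / 0.01584 = 43.76 h

43.76 h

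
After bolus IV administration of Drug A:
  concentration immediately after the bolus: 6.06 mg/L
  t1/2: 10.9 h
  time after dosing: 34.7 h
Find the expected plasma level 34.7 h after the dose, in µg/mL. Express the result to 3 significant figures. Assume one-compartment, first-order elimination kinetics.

0.667 µg/mL

k = ln2 / t½ = 0.693147 / 10.9 = 0.06359 h⁻¹
C = C₀ · e^(−k·t) = 6.060 × e^(−0.06359 × 34.7)
  = 6.060 × 0.1101 = 0.6672 mg/L
(0.6672 mg/L = 0.6672 µg/mL)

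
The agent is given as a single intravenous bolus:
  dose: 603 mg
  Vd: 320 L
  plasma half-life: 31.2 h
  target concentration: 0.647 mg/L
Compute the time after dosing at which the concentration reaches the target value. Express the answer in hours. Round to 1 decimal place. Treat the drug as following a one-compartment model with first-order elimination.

48.1 h

C₀ = Dose / Vd = 603.0 / 320 = 1.884 mg/L
k = ln2 / t½ = 0.693147 / 31.2 = 0.02222 h⁻¹
t = ln(C₀ / C) / k = ln(1.884 / 0.647) / 0.02222
  = ln(2.912) / 0.02222 = 1.069 / 0.02222 = 48.11 h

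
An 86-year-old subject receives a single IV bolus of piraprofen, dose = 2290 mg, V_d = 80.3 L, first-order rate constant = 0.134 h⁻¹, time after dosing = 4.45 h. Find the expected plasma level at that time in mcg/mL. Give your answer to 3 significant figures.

15.7 mcg/mL

C₀ = Dose / Vd = 2290 / 80.3 = 28.52 mg/L
C = C₀ · e^(−k·t) = 28.52 × e^(−0.1340 × 4.45)
  = 28.52 × 0.5508 = 15.71 mg/L
(15.71 mg/L = 15.71 mcg/mL)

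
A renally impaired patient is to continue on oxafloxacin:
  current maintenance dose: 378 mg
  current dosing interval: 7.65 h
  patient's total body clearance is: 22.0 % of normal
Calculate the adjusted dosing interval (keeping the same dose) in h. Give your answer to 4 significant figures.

34.77 h

To keep the same average steady-state level, dosing rate must scale with clearance.
CL ratio = 22.0 / 100 = 0.2200
New interval (same dose) = 7.65 / 0.2200 = 34.77 h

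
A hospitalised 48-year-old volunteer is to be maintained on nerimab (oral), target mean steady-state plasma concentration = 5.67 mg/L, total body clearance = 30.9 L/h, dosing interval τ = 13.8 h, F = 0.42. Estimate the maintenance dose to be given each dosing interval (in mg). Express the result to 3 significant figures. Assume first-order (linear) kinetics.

5760 mg

At steady state, F × (Dose/τ) = Css × CL.
Dose = Css × CL × τ / F = 5.67 × 30.90 × 13.8 / 0.42 = 5757 mg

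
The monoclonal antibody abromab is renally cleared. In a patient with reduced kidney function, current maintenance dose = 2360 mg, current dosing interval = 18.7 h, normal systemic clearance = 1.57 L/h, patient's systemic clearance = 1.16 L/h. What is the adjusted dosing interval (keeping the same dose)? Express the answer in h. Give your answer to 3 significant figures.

To keep the same average steady-state level, dosing rate must scale with clearance.
CL ratio = 1.16 / 1.57 = 0.7389
New interval (same dose) = 18.7 / 0.7389 = 25.31 h

25.3 h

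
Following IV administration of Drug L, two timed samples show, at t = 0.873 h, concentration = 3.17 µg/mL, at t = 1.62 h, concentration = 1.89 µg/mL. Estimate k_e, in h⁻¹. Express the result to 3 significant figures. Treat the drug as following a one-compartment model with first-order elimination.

0.692 h⁻¹

k = ln(C₁/C₂) / (t₂ − t₁) = ln(3.17/1.89) / (1.62 − 0.873)
  = 0.5172 / 0.7470 = 0.6924 h⁻¹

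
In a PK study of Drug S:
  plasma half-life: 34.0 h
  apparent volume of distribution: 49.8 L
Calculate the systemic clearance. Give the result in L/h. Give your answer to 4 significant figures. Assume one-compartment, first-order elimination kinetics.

1.015 L/h

k = ln2 / t½ = 0.693147 / 34.0 = 0.02039 h⁻¹
CL = k × Vd = 0.02039 × 49.8 = 1.015 L/h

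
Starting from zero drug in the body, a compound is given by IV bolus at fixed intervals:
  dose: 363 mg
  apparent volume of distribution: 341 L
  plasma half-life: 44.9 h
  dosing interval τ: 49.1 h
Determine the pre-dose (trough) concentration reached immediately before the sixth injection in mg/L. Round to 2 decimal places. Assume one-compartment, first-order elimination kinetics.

0.92 mg/L

C₀ per dose = Dose / Vd = 363 / 341 = 1.065 mg/L
k = ln2 / t½ = 0.693147 / 44.9 = 0.01544 h⁻¹
Fraction remaining after one interval: r = e^(−kτ) = e^(−0.01544 × 49.1) = 0.4686
Before dose 6, 5 doses have been given (aged 1τ, 2τ, 3τ, 4τ, 5τ).
C_trough = C₀ × (r + r² + … + r^5) = C₀ × r(1−r^5)/(1−r)
        = 1.065 × 0.4686 × (1 − 0.02259) / (1 − 0.4686) = 0.9179 mg/L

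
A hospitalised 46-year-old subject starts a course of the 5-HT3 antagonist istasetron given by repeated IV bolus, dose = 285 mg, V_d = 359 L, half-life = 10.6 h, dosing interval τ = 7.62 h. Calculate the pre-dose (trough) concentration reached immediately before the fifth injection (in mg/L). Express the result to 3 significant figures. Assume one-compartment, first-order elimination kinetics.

C₀ per dose = Dose / Vd = 285 / 359 = 0.7939 mg/L
k = ln2 / t½ = 0.693147 / 10.6 = 0.06539 h⁻¹
Fraction remaining after one interval: r = e^(−kτ) = e^(−0.06539 × 7.62) = 0.6076
Before dose 5, 4 doses have been given (aged 1τ, 2τ, 3τ, 4τ).
C_trough = C₀ × (r + r² + … + r^4) = C₀ × r(1−r^4)/(1−r)
        = 0.7939 × 0.6076 × (1 − 0.1363) / (1 − 0.6076) = 1.062 mg/L

1.06 mg/L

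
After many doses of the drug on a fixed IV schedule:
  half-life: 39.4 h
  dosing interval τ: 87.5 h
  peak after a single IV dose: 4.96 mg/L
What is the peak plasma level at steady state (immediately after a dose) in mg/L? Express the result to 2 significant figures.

6.3 mg/L

k = ln2 / t½ = 0.693147 / 39.4 = 0.01759 h⁻¹
e^(−kτ) = e^(−0.01759 × 87.5) = 0.2146
Accumulation ratio R = 1 / (1 − e^(−kτ)) = 1 / (1 − 0.2146) = 1.273
Steady-state peak = C₀ × R = 4.96 × 1.273 = 6.314 mg/L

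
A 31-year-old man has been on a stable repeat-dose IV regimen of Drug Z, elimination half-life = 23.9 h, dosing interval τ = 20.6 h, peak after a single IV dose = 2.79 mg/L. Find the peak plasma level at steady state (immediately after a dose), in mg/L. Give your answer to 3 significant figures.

6.20 mg/L

k = ln2 / t½ = 0.693147 / 23.9 = 0.02900 h⁻¹
e^(−kτ) = e^(−0.02900 × 20.6) = 0.5502
Accumulation ratio R = 1 / (1 − e^(−kτ)) = 1 / (1 − 0.5502) = 2.223
Steady-state peak = C₀ × R = 2.79 × 2.223 = 6.202 mg/L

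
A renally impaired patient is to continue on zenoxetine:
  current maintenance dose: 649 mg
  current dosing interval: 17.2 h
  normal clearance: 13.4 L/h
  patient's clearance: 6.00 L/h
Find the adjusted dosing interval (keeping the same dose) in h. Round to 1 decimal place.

38.4 h

To keep the same average steady-state level, dosing rate must scale with clearance.
CL ratio = 6.00 / 13.4 = 0.4478
New interval (same dose) = 17.2 / 0.4478 = 38.41 h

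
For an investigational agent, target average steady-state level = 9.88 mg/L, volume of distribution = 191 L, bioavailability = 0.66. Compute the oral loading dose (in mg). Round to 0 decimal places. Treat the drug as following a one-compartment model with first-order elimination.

2859 mg

LD = Css × Vd / F = 9.88 × 191 / 0.66 = 2859 mg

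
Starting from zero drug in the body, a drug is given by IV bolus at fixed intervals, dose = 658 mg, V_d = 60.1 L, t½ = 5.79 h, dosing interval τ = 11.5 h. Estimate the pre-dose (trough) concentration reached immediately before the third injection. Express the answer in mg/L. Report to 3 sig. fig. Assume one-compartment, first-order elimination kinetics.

3.46 mg/L

C₀ per dose = Dose / Vd = 658 / 60.1 = 10.95 mg/L
k = ln2 / t½ = 0.693147 / 5.79 = 0.1197 h⁻¹
Fraction remaining after one interval: r = e^(−kτ) = e^(−0.1197 × 11.5) = 0.2524
Before dose 3, 2 doses have been given (aged 1τ, 2τ).
C_trough = C₀ × (r + r²) = 10.95 × (0.2524 + 0.06371) = 3.461 mg/L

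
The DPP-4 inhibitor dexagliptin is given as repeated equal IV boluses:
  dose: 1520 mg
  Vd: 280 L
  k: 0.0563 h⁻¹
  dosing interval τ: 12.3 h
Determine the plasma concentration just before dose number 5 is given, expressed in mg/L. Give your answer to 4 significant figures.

C₀ per dose = Dose / Vd = 1520 / 280 = 5.429 mg/L
Fraction remaining after one interval: r = e^(−kτ) = e^(−0.05630 × 12.3) = 0.5003
Before dose 5, 4 doses have been given (aged 1τ, 2τ, 3τ, 4τ).
C_trough = C₀ × (r + r² + … + r^4) = C₀ × r(1−r^4)/(1−r)
        = 5.429 × 0.5003 × (1 − 0.06265) / (1 − 0.5003) = 5.095 mg/L

5.095 mg/L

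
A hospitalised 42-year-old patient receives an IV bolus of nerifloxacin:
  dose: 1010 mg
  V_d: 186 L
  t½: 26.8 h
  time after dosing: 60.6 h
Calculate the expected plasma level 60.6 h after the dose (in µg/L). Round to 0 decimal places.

1133 µg/L

C₀ = Dose / Vd = 1010 / 186 = 5.430 mg/L
k = ln2 / t½ = 0.693147 / 26.8 = 0.02586 h⁻¹
C = C₀ · e^(−k·t) = 5.430 × e^(−0.02586 × 60.6)
  = 5.430 × 0.2086 = 1.133 mg/L
Convert: 1.133 mg/L × 1000 = 1133 µg/L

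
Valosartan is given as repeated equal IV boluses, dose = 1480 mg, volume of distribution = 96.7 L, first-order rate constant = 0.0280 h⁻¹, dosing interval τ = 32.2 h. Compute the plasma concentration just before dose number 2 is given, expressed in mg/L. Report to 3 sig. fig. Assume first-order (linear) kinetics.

C₀ per dose = Dose / Vd = 1480 / 96.7 = 15.31 mg/L
Fraction remaining after one interval: r = e^(−kτ) = e^(−0.02800 × 32.2) = 0.4059
Before dose 2, 1 dose has been given (aged 1τ).
C_trough = C₀ × r = 15.31 × 0.4059 = 6.214 mg/L

6.21 mg/L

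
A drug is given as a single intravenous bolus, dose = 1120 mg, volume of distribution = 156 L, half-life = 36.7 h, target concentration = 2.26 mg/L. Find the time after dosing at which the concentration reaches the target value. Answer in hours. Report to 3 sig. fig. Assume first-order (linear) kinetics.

61.2 h

C₀ = Dose / Vd = 1120 / 156 = 7.179 mg/L
k = ln2 / t½ = 0.693147 / 36.7 = 0.01889 h⁻¹
t = ln(C₀ / C) / k = ln(7.179 / 2.26) / 0.01889
  = ln(3.177) / 0.01889 = 1.156 / 0.01889 = 61.20 h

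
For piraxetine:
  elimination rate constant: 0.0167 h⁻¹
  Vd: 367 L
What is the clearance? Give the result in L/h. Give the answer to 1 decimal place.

6.1 L/h

CL = k × Vd = 0.0167 × 367 = 6.129 L/h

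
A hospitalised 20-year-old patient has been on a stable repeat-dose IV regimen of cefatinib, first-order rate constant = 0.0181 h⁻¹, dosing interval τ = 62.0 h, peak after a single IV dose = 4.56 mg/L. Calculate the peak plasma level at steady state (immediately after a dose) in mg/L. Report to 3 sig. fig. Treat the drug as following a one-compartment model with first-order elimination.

6.76 mg/L

e^(−kτ) = e^(−0.01810 × 62.0) = 0.3256
Accumulation ratio R = 1 / (1 − e^(−kτ)) = 1 / (1 − 0.3256) = 1.483
Steady-state peak = C₀ × R = 4.56 × 1.483 = 6.762 mg/L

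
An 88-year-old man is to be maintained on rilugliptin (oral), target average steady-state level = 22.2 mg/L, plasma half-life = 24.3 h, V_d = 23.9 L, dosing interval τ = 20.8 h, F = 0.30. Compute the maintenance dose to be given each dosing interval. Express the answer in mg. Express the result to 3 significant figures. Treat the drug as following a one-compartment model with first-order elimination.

1050 mg

k = ln2 / t½ = 0.693147 / 24.3 = 0.02852 h⁻¹
CL = k × Vd = 0.02852 × 23.9 = 0.6816 L/h
At steady state, F × (Dose/τ) = Css × CL.
Dose = Css × CL × τ / F = 22.2 × 0.6816 × 20.8 / 0.30 = 1049 mg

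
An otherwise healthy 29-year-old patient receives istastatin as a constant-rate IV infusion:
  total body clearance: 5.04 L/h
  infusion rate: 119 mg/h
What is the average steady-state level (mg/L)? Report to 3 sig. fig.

At steady state Css = R₀ / CL = 119 / 5.040 = 23.61 mg/L

23.6 mg/L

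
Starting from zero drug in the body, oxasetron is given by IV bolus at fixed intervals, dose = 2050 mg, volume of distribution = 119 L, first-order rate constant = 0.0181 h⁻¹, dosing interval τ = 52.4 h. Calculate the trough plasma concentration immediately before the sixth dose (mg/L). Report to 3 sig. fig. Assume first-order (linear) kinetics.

C₀ per dose = Dose / Vd = 2050 / 119 = 17.23 mg/L
Fraction remaining after one interval: r = e^(−kτ) = e^(−0.01810 × 52.4) = 0.3873
Before dose 6, 5 doses have been given (aged 1τ, 2τ, 3τ, 4τ, 5τ).
C_trough = C₀ × (r + r² + … + r^5) = C₀ × r(1−r^5)/(1−r)
        = 17.23 × 0.3873 × (1 − 0.008714) / (1 − 0.3873) = 10.80 mg/L

10.8 mg/L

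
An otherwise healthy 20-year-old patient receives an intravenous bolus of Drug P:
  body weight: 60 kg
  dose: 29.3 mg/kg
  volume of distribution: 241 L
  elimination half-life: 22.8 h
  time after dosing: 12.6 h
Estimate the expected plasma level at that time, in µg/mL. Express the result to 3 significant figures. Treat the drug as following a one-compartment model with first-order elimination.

Total dose = 29.3 × 60 = 1758 mg
C₀ = Dose / Vd = 1758 / 241 = 7.295 mg/L
k = ln2 / t½ = 0.693147 / 22.8 = 0.03040 h⁻¹
C = C₀ · e^(−k·t) = 7.295 × e^(−0.03040 × 12.6)
  = 7.295 × 0.6818 = 4.974 mg/L
(4.974 mg/L = 4.974 µg/mL)

4.97 µg/mL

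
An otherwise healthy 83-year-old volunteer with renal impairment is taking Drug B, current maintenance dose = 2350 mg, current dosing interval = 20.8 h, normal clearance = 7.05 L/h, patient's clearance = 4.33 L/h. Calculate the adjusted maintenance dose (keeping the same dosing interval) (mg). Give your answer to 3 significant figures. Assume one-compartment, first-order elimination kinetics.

To keep the same average steady-state level, dosing rate must scale with clearance.
CL ratio = 4.33 / 7.05 = 0.6142
New dose (same interval) = 2350 × 0.6142 = 1443 mg

1440 mg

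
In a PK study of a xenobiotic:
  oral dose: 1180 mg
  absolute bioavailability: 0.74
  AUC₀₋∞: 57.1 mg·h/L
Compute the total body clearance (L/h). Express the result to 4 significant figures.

CL = F·Dose / AUC = 0.74 × 1180 / 57.1 = 15.29 L/h

15.29 L/h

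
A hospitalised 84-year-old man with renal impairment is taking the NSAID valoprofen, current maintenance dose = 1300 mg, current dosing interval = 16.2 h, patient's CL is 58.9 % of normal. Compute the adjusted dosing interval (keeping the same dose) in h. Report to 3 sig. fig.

27.5 h

To keep the same average steady-state level, dosing rate must scale with clearance.
CL ratio = 58.9 / 100 = 0.5890
New interval (same dose) = 16.2 / 0.5890 = 27.50 h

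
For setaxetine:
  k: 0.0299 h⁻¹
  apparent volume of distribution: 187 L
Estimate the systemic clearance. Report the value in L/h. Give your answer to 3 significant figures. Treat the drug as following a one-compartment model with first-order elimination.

CL = k × Vd = 0.0299 × 187 = 5.591 L/h

5.59 L/h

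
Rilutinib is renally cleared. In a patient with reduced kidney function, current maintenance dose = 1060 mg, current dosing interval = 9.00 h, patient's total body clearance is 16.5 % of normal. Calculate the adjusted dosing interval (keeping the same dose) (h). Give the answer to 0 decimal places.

55 h

To keep the same average steady-state level, dosing rate must scale with clearance.
CL ratio = 16.5 / 100 = 0.1650
New interval (same dose) = 9.00 / 0.1650 = 54.55 h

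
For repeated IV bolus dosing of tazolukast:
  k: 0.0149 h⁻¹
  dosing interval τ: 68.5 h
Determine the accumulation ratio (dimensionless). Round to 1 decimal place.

1.6

e^(−kτ) = e^(−0.01490 × 68.5) = 0.3604
Accumulation ratio R = 1 / (1 − e^(−kτ)) = 1 / (1 − 0.3604) = 1.563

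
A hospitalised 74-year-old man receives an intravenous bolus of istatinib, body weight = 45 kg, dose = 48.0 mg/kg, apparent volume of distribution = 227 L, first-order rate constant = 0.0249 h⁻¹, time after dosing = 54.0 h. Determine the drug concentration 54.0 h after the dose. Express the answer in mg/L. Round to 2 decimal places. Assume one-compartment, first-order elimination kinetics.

2.48 mg/L

Total dose = 48.0 × 45 = 2160 mg
C₀ = Dose / Vd = 2160 / 227 = 9.515 mg/L
C = C₀ · e^(−k·t) = 9.515 × e^(−0.02490 × 54.0)
  = 9.515 × 0.2606 = 2.480 mg/L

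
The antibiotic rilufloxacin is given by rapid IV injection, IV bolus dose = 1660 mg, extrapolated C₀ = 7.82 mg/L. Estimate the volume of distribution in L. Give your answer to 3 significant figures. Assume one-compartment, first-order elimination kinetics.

Vd = Dose / C₀ = 1660 / 7.82 = 212.3 L

212 L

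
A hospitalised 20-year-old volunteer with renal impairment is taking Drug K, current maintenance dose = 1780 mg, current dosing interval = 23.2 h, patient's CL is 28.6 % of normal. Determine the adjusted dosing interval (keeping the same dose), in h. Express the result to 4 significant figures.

81.12 h

To keep the same average steady-state level, dosing rate must scale with clearance.
CL ratio = 28.6 / 100 = 0.2860
New interval (same dose) = 23.2 / 0.2860 = 81.12 h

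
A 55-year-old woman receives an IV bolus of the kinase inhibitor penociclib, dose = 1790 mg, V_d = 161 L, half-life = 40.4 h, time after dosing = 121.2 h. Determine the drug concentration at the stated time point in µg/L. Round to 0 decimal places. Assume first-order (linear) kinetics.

1390 µg/L

C₀ = Dose / Vd = 1790 / 161 = 11.12 mg/L
k = ln2 / t½ = 0.693147 / 40.4 = 0.01716 h⁻¹
t / t½ = 121.2 / 40.4 = 3 half-lives
C = C₀ × (1/2)^3 = 11.12 × 0.1250 = 1.390 mg/L
Convert: 1.390 mg/L × 1000 = 1390 µg/L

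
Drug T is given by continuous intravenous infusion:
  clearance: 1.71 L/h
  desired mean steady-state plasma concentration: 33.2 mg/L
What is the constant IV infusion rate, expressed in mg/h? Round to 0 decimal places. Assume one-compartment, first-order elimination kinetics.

57 mg/h

At steady state, infusion rate R₀ = Css × CL = 33.2 × 1.710 = 56.77 mg/h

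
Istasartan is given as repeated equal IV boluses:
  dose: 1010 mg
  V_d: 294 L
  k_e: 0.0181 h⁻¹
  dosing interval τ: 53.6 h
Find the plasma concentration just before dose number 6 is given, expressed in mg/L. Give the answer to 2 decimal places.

C₀ per dose = Dose / Vd = 1010 / 294 = 3.435 mg/L
Fraction remaining after one interval: r = e^(−kτ) = e^(−0.01810 × 53.6) = 0.3790
Before dose 6, 5 doses have been given (aged 1τ, 2τ, 3τ, 4τ, 5τ).
C_trough = C₀ × (r + r² + … + r^5) = C₀ × r(1−r^5)/(1−r)
        = 3.435 × 0.3790 × (1 − 0.007820) / (1 − 0.3790) = 2.080 mg/L

2.08 mg/L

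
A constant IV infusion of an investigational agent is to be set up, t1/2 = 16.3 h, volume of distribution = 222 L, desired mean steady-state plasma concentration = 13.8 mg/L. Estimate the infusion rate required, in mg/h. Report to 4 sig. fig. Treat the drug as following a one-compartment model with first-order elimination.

k = ln2 / t½ = 0.693147 / 16.3 = 0.04252 h⁻¹
CL = k × Vd = 0.04252 × 222 = 9.439 L/h
At steady state, infusion rate R₀ = Css × CL = 13.8 × 9.439 = 130.3 mg/h

130.3 mg/h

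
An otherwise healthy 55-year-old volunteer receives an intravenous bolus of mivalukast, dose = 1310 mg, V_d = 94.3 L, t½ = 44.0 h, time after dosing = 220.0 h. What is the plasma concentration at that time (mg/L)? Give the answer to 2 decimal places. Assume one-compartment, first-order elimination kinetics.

0.43 mg/L

C₀ = Dose / Vd = 1310 / 94.3 = 13.89 mg/L
k = ln2 / t½ = 0.693147 / 44.0 = 0.01575 h⁻¹
t / t½ = 220.0 / 44.0 = 5 half-lives
C = C₀ × (1/2)^5 = 13.89 × 0.03125 = 0.4341 mg/L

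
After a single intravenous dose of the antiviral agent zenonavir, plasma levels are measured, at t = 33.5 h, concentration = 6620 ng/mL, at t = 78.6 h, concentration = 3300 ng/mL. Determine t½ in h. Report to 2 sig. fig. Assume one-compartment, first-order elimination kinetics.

k = ln(C₁/C₂) / (t₂ − t₁) = ln(6620/3300) / (78.6 − 33.5)
  = 0.6962 / 45.10 = 0.01544 h⁻¹
t½ = ln2 / k = 0.693147 / 0.01544 = 44.89 h

45 h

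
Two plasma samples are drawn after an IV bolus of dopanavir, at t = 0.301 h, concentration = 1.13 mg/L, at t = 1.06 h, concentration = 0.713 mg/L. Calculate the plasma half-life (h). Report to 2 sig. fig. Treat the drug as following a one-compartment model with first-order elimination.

k = ln(C₁/C₂) / (t₂ − t₁) = ln(1.13/0.713) / (1.06 − 0.301)
  = 0.4605 / 0.7590 = 0.6067 h⁻¹
t½ = ln2 / k = 0.693147 / 0.6067 = 1.142 h

1.1 h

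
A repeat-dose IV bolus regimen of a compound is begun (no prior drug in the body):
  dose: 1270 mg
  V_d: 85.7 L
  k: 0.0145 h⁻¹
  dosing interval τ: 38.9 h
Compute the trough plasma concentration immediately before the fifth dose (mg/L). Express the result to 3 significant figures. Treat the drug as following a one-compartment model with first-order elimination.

C₀ per dose = Dose / Vd = 1270 / 85.7 = 14.82 mg/L
Fraction remaining after one interval: r = e^(−kτ) = e^(−0.01450 × 38.9) = 0.5689
Before dose 5, 4 doses have been given (aged 1τ, 2τ, 3τ, 4τ).
C_trough = C₀ × (r + r² + … + r^4) = C₀ × r(1−r^4)/(1−r)
        = 14.82 × 0.5689 × (1 − 0.1047) / (1 − 0.5689) = 17.51 mg/L

17.5 mg/L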